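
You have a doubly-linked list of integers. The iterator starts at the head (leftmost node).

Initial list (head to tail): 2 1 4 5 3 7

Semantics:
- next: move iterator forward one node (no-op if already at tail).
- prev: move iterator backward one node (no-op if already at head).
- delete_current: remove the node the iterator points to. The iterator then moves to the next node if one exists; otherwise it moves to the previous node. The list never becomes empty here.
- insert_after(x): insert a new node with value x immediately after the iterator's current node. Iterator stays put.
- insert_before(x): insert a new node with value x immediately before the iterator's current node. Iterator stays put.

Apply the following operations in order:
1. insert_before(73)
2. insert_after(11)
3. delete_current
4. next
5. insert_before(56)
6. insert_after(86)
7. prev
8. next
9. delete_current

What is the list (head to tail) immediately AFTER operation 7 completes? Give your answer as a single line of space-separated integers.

Answer: 73 11 56 1 86 4 5 3 7

Derivation:
After 1 (insert_before(73)): list=[73, 2, 1, 4, 5, 3, 7] cursor@2
After 2 (insert_after(11)): list=[73, 2, 11, 1, 4, 5, 3, 7] cursor@2
After 3 (delete_current): list=[73, 11, 1, 4, 5, 3, 7] cursor@11
After 4 (next): list=[73, 11, 1, 4, 5, 3, 7] cursor@1
After 5 (insert_before(56)): list=[73, 11, 56, 1, 4, 5, 3, 7] cursor@1
After 6 (insert_after(86)): list=[73, 11, 56, 1, 86, 4, 5, 3, 7] cursor@1
After 7 (prev): list=[73, 11, 56, 1, 86, 4, 5, 3, 7] cursor@56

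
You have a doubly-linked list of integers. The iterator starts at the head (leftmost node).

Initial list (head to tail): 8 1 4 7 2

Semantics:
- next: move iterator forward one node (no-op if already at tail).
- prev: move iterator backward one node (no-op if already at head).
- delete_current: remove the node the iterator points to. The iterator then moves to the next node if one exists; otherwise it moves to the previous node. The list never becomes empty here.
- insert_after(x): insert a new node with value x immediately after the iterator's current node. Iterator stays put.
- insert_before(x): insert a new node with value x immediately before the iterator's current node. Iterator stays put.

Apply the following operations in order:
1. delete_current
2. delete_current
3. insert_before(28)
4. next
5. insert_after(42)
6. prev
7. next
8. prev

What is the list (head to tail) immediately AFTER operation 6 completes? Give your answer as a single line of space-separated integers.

After 1 (delete_current): list=[1, 4, 7, 2] cursor@1
After 2 (delete_current): list=[4, 7, 2] cursor@4
After 3 (insert_before(28)): list=[28, 4, 7, 2] cursor@4
After 4 (next): list=[28, 4, 7, 2] cursor@7
After 5 (insert_after(42)): list=[28, 4, 7, 42, 2] cursor@7
After 6 (prev): list=[28, 4, 7, 42, 2] cursor@4

Answer: 28 4 7 42 2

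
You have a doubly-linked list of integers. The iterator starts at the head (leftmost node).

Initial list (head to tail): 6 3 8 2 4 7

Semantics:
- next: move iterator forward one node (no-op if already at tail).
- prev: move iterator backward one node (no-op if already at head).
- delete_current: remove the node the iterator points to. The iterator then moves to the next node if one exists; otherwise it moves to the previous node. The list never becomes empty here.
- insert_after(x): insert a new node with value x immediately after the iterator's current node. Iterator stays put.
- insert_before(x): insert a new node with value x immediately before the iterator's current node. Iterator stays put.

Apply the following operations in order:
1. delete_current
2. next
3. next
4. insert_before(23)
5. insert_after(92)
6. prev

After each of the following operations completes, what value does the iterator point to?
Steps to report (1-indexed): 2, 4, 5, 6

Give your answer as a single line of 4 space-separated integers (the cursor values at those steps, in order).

After 1 (delete_current): list=[3, 8, 2, 4, 7] cursor@3
After 2 (next): list=[3, 8, 2, 4, 7] cursor@8
After 3 (next): list=[3, 8, 2, 4, 7] cursor@2
After 4 (insert_before(23)): list=[3, 8, 23, 2, 4, 7] cursor@2
After 5 (insert_after(92)): list=[3, 8, 23, 2, 92, 4, 7] cursor@2
After 6 (prev): list=[3, 8, 23, 2, 92, 4, 7] cursor@23

Answer: 8 2 2 23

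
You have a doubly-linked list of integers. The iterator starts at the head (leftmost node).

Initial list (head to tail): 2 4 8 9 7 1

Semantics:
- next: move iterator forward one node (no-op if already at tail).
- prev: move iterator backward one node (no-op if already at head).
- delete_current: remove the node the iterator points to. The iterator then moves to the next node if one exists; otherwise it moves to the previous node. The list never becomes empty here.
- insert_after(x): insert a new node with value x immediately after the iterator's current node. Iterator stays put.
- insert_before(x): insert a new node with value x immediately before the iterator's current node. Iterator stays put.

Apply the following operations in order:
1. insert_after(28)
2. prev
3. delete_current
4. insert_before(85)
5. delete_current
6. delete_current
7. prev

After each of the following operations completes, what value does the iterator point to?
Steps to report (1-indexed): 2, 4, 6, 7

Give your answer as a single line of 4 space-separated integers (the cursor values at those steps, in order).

Answer: 2 28 8 85

Derivation:
After 1 (insert_after(28)): list=[2, 28, 4, 8, 9, 7, 1] cursor@2
After 2 (prev): list=[2, 28, 4, 8, 9, 7, 1] cursor@2
After 3 (delete_current): list=[28, 4, 8, 9, 7, 1] cursor@28
After 4 (insert_before(85)): list=[85, 28, 4, 8, 9, 7, 1] cursor@28
After 5 (delete_current): list=[85, 4, 8, 9, 7, 1] cursor@4
After 6 (delete_current): list=[85, 8, 9, 7, 1] cursor@8
After 7 (prev): list=[85, 8, 9, 7, 1] cursor@85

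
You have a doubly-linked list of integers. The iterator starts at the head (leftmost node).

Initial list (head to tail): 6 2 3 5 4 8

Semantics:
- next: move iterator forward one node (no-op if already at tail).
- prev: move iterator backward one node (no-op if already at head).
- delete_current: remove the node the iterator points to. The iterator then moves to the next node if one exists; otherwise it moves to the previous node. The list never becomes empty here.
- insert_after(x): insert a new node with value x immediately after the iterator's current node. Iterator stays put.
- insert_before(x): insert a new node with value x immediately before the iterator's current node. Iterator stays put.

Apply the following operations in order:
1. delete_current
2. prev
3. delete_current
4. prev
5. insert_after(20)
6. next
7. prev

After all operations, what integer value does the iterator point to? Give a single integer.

After 1 (delete_current): list=[2, 3, 5, 4, 8] cursor@2
After 2 (prev): list=[2, 3, 5, 4, 8] cursor@2
After 3 (delete_current): list=[3, 5, 4, 8] cursor@3
After 4 (prev): list=[3, 5, 4, 8] cursor@3
After 5 (insert_after(20)): list=[3, 20, 5, 4, 8] cursor@3
After 6 (next): list=[3, 20, 5, 4, 8] cursor@20
After 7 (prev): list=[3, 20, 5, 4, 8] cursor@3

Answer: 3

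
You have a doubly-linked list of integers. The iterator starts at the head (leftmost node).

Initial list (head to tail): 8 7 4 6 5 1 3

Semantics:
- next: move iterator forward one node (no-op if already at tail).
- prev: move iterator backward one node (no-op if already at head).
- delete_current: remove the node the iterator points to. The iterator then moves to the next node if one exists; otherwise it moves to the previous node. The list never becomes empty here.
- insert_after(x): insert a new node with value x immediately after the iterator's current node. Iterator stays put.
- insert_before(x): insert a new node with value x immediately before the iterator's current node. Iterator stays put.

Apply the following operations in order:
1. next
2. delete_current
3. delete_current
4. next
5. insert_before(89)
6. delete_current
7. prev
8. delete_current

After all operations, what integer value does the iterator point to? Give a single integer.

Answer: 1

Derivation:
After 1 (next): list=[8, 7, 4, 6, 5, 1, 3] cursor@7
After 2 (delete_current): list=[8, 4, 6, 5, 1, 3] cursor@4
After 3 (delete_current): list=[8, 6, 5, 1, 3] cursor@6
After 4 (next): list=[8, 6, 5, 1, 3] cursor@5
After 5 (insert_before(89)): list=[8, 6, 89, 5, 1, 3] cursor@5
After 6 (delete_current): list=[8, 6, 89, 1, 3] cursor@1
After 7 (prev): list=[8, 6, 89, 1, 3] cursor@89
After 8 (delete_current): list=[8, 6, 1, 3] cursor@1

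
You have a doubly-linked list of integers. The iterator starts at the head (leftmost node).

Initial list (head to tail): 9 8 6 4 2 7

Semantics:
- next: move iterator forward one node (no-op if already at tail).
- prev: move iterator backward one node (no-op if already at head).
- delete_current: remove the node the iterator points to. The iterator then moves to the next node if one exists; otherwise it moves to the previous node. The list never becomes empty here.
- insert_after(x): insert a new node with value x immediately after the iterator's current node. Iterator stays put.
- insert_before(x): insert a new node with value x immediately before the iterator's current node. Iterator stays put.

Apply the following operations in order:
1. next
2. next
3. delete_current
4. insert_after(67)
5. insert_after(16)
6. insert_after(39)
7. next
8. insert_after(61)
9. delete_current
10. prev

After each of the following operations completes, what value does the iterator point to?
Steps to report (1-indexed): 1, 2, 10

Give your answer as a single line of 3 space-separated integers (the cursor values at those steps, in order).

After 1 (next): list=[9, 8, 6, 4, 2, 7] cursor@8
After 2 (next): list=[9, 8, 6, 4, 2, 7] cursor@6
After 3 (delete_current): list=[9, 8, 4, 2, 7] cursor@4
After 4 (insert_after(67)): list=[9, 8, 4, 67, 2, 7] cursor@4
After 5 (insert_after(16)): list=[9, 8, 4, 16, 67, 2, 7] cursor@4
After 6 (insert_after(39)): list=[9, 8, 4, 39, 16, 67, 2, 7] cursor@4
After 7 (next): list=[9, 8, 4, 39, 16, 67, 2, 7] cursor@39
After 8 (insert_after(61)): list=[9, 8, 4, 39, 61, 16, 67, 2, 7] cursor@39
After 9 (delete_current): list=[9, 8, 4, 61, 16, 67, 2, 7] cursor@61
After 10 (prev): list=[9, 8, 4, 61, 16, 67, 2, 7] cursor@4

Answer: 8 6 4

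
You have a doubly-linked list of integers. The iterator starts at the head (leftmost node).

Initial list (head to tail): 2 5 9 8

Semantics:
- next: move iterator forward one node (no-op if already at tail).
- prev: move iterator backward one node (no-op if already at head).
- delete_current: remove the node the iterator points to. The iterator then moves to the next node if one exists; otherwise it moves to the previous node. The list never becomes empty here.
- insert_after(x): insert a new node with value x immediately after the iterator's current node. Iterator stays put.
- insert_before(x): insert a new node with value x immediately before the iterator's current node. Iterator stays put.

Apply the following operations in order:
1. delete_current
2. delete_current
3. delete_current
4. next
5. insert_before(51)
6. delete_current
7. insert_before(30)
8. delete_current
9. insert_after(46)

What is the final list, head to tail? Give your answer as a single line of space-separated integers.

Answer: 30 46

Derivation:
After 1 (delete_current): list=[5, 9, 8] cursor@5
After 2 (delete_current): list=[9, 8] cursor@9
After 3 (delete_current): list=[8] cursor@8
After 4 (next): list=[8] cursor@8
After 5 (insert_before(51)): list=[51, 8] cursor@8
After 6 (delete_current): list=[51] cursor@51
After 7 (insert_before(30)): list=[30, 51] cursor@51
After 8 (delete_current): list=[30] cursor@30
After 9 (insert_after(46)): list=[30, 46] cursor@30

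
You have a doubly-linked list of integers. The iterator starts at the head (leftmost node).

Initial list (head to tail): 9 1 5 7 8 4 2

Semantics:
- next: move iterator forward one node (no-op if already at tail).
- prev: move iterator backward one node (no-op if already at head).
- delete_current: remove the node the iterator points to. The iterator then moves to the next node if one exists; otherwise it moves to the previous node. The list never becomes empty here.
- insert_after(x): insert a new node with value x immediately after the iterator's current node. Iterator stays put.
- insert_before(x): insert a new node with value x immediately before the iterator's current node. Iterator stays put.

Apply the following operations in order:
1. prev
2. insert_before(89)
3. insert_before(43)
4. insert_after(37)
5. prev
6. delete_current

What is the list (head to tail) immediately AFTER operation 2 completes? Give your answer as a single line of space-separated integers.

Answer: 89 9 1 5 7 8 4 2

Derivation:
After 1 (prev): list=[9, 1, 5, 7, 8, 4, 2] cursor@9
After 2 (insert_before(89)): list=[89, 9, 1, 5, 7, 8, 4, 2] cursor@9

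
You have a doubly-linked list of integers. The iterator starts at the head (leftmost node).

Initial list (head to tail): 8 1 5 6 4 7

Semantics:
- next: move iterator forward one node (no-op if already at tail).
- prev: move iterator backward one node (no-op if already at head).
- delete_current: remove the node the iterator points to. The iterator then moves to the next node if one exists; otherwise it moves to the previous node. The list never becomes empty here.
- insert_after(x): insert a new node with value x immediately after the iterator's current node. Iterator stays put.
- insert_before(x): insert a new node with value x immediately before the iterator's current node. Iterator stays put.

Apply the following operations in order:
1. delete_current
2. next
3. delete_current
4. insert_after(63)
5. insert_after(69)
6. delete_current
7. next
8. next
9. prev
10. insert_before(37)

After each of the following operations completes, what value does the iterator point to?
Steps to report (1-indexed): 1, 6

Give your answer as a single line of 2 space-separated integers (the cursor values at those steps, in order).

After 1 (delete_current): list=[1, 5, 6, 4, 7] cursor@1
After 2 (next): list=[1, 5, 6, 4, 7] cursor@5
After 3 (delete_current): list=[1, 6, 4, 7] cursor@6
After 4 (insert_after(63)): list=[1, 6, 63, 4, 7] cursor@6
After 5 (insert_after(69)): list=[1, 6, 69, 63, 4, 7] cursor@6
After 6 (delete_current): list=[1, 69, 63, 4, 7] cursor@69
After 7 (next): list=[1, 69, 63, 4, 7] cursor@63
After 8 (next): list=[1, 69, 63, 4, 7] cursor@4
After 9 (prev): list=[1, 69, 63, 4, 7] cursor@63
After 10 (insert_before(37)): list=[1, 69, 37, 63, 4, 7] cursor@63

Answer: 1 69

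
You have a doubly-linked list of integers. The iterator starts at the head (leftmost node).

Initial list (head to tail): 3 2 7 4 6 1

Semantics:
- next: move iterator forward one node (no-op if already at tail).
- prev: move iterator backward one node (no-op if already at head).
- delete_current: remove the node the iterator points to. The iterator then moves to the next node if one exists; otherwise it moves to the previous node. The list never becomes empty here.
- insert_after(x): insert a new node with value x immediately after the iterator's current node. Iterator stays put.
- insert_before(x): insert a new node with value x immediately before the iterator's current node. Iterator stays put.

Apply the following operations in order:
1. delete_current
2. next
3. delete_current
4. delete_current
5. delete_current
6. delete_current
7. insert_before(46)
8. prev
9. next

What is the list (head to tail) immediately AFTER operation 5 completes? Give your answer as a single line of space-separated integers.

Answer: 2 1

Derivation:
After 1 (delete_current): list=[2, 7, 4, 6, 1] cursor@2
After 2 (next): list=[2, 7, 4, 6, 1] cursor@7
After 3 (delete_current): list=[2, 4, 6, 1] cursor@4
After 4 (delete_current): list=[2, 6, 1] cursor@6
After 5 (delete_current): list=[2, 1] cursor@1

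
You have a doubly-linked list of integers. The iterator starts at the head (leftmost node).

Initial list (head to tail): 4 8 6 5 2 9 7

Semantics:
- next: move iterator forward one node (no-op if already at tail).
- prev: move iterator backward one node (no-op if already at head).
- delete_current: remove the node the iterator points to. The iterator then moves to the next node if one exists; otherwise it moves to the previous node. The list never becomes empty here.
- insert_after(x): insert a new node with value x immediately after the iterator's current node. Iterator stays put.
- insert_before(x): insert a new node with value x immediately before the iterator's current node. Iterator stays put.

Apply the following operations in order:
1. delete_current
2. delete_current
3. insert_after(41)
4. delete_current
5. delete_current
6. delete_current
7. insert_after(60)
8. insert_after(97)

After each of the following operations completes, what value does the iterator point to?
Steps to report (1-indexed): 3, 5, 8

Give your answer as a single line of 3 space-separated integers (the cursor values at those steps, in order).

Answer: 6 5 2

Derivation:
After 1 (delete_current): list=[8, 6, 5, 2, 9, 7] cursor@8
After 2 (delete_current): list=[6, 5, 2, 9, 7] cursor@6
After 3 (insert_after(41)): list=[6, 41, 5, 2, 9, 7] cursor@6
After 4 (delete_current): list=[41, 5, 2, 9, 7] cursor@41
After 5 (delete_current): list=[5, 2, 9, 7] cursor@5
After 6 (delete_current): list=[2, 9, 7] cursor@2
After 7 (insert_after(60)): list=[2, 60, 9, 7] cursor@2
After 8 (insert_after(97)): list=[2, 97, 60, 9, 7] cursor@2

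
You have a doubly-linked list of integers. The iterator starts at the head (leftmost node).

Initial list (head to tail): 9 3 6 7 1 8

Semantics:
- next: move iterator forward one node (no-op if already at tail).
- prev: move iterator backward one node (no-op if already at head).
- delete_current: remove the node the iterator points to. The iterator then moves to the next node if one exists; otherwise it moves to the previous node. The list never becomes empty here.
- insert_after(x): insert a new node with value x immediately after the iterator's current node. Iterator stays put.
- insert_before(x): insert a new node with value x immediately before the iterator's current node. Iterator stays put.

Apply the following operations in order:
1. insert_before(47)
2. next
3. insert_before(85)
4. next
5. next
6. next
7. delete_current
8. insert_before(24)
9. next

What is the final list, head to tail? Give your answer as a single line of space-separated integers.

After 1 (insert_before(47)): list=[47, 9, 3, 6, 7, 1, 8] cursor@9
After 2 (next): list=[47, 9, 3, 6, 7, 1, 8] cursor@3
After 3 (insert_before(85)): list=[47, 9, 85, 3, 6, 7, 1, 8] cursor@3
After 4 (next): list=[47, 9, 85, 3, 6, 7, 1, 8] cursor@6
After 5 (next): list=[47, 9, 85, 3, 6, 7, 1, 8] cursor@7
After 6 (next): list=[47, 9, 85, 3, 6, 7, 1, 8] cursor@1
After 7 (delete_current): list=[47, 9, 85, 3, 6, 7, 8] cursor@8
After 8 (insert_before(24)): list=[47, 9, 85, 3, 6, 7, 24, 8] cursor@8
After 9 (next): list=[47, 9, 85, 3, 6, 7, 24, 8] cursor@8

Answer: 47 9 85 3 6 7 24 8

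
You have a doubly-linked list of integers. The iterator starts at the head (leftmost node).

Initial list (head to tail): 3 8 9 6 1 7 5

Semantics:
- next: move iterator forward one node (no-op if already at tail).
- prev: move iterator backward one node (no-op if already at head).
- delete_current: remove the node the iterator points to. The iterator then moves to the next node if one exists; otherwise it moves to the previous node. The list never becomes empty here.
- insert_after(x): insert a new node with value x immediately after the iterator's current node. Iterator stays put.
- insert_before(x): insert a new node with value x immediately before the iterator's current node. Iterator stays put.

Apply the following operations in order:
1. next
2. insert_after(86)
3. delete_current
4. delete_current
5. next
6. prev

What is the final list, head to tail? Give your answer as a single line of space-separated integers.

Answer: 3 9 6 1 7 5

Derivation:
After 1 (next): list=[3, 8, 9, 6, 1, 7, 5] cursor@8
After 2 (insert_after(86)): list=[3, 8, 86, 9, 6, 1, 7, 5] cursor@8
After 3 (delete_current): list=[3, 86, 9, 6, 1, 7, 5] cursor@86
After 4 (delete_current): list=[3, 9, 6, 1, 7, 5] cursor@9
After 5 (next): list=[3, 9, 6, 1, 7, 5] cursor@6
After 6 (prev): list=[3, 9, 6, 1, 7, 5] cursor@9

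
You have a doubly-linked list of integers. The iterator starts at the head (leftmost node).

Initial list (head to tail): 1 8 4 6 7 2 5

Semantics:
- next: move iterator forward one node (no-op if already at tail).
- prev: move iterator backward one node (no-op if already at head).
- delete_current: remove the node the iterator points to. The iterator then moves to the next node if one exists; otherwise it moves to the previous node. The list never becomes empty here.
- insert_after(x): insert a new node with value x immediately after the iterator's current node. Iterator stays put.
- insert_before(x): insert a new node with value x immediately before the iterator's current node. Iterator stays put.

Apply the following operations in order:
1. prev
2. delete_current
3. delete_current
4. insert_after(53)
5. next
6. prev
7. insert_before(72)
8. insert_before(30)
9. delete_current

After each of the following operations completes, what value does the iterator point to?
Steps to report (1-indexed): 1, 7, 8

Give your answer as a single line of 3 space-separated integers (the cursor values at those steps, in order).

Answer: 1 4 4

Derivation:
After 1 (prev): list=[1, 8, 4, 6, 7, 2, 5] cursor@1
After 2 (delete_current): list=[8, 4, 6, 7, 2, 5] cursor@8
After 3 (delete_current): list=[4, 6, 7, 2, 5] cursor@4
After 4 (insert_after(53)): list=[4, 53, 6, 7, 2, 5] cursor@4
After 5 (next): list=[4, 53, 6, 7, 2, 5] cursor@53
After 6 (prev): list=[4, 53, 6, 7, 2, 5] cursor@4
After 7 (insert_before(72)): list=[72, 4, 53, 6, 7, 2, 5] cursor@4
After 8 (insert_before(30)): list=[72, 30, 4, 53, 6, 7, 2, 5] cursor@4
After 9 (delete_current): list=[72, 30, 53, 6, 7, 2, 5] cursor@53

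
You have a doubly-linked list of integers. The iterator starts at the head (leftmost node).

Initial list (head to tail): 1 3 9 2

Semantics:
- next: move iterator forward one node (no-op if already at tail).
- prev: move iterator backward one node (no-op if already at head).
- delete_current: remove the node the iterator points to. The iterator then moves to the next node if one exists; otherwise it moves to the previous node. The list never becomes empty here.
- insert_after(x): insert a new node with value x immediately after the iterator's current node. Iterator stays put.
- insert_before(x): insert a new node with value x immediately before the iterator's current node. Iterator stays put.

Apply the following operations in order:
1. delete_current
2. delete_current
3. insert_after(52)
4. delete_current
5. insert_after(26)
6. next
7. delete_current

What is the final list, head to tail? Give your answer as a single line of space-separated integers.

Answer: 52 2

Derivation:
After 1 (delete_current): list=[3, 9, 2] cursor@3
After 2 (delete_current): list=[9, 2] cursor@9
After 3 (insert_after(52)): list=[9, 52, 2] cursor@9
After 4 (delete_current): list=[52, 2] cursor@52
After 5 (insert_after(26)): list=[52, 26, 2] cursor@52
After 6 (next): list=[52, 26, 2] cursor@26
After 7 (delete_current): list=[52, 2] cursor@2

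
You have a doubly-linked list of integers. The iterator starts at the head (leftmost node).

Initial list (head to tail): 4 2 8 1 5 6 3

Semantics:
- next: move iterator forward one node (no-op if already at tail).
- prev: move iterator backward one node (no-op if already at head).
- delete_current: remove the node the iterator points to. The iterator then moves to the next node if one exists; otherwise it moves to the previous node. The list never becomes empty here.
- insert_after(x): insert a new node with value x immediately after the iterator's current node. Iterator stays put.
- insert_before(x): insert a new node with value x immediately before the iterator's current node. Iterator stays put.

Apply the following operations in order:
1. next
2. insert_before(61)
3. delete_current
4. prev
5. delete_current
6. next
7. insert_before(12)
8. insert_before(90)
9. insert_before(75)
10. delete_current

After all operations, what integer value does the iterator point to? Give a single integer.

After 1 (next): list=[4, 2, 8, 1, 5, 6, 3] cursor@2
After 2 (insert_before(61)): list=[4, 61, 2, 8, 1, 5, 6, 3] cursor@2
After 3 (delete_current): list=[4, 61, 8, 1, 5, 6, 3] cursor@8
After 4 (prev): list=[4, 61, 8, 1, 5, 6, 3] cursor@61
After 5 (delete_current): list=[4, 8, 1, 5, 6, 3] cursor@8
After 6 (next): list=[4, 8, 1, 5, 6, 3] cursor@1
After 7 (insert_before(12)): list=[4, 8, 12, 1, 5, 6, 3] cursor@1
After 8 (insert_before(90)): list=[4, 8, 12, 90, 1, 5, 6, 3] cursor@1
After 9 (insert_before(75)): list=[4, 8, 12, 90, 75, 1, 5, 6, 3] cursor@1
After 10 (delete_current): list=[4, 8, 12, 90, 75, 5, 6, 3] cursor@5

Answer: 5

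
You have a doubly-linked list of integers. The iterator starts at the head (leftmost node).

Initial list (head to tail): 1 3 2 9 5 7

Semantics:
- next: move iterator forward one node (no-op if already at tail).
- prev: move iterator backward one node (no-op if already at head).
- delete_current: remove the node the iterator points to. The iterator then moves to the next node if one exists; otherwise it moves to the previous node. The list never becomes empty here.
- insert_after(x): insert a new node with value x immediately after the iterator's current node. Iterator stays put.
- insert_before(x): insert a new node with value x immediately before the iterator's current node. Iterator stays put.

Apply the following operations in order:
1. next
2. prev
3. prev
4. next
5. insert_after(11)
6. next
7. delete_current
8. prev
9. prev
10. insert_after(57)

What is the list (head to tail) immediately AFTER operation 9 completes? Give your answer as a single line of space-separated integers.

Answer: 1 3 2 9 5 7

Derivation:
After 1 (next): list=[1, 3, 2, 9, 5, 7] cursor@3
After 2 (prev): list=[1, 3, 2, 9, 5, 7] cursor@1
After 3 (prev): list=[1, 3, 2, 9, 5, 7] cursor@1
After 4 (next): list=[1, 3, 2, 9, 5, 7] cursor@3
After 5 (insert_after(11)): list=[1, 3, 11, 2, 9, 5, 7] cursor@3
After 6 (next): list=[1, 3, 11, 2, 9, 5, 7] cursor@11
After 7 (delete_current): list=[1, 3, 2, 9, 5, 7] cursor@2
After 8 (prev): list=[1, 3, 2, 9, 5, 7] cursor@3
After 9 (prev): list=[1, 3, 2, 9, 5, 7] cursor@1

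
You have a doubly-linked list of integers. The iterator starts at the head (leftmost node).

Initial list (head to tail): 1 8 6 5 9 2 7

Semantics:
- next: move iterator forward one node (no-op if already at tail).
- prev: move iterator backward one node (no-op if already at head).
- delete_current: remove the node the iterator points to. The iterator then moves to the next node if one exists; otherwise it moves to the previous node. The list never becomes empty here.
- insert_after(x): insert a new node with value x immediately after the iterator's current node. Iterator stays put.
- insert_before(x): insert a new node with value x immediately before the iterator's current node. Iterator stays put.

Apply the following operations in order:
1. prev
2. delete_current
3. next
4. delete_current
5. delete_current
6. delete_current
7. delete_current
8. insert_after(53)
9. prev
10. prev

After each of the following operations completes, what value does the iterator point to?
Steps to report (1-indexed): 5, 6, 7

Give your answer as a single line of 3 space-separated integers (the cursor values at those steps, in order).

Answer: 9 2 7

Derivation:
After 1 (prev): list=[1, 8, 6, 5, 9, 2, 7] cursor@1
After 2 (delete_current): list=[8, 6, 5, 9, 2, 7] cursor@8
After 3 (next): list=[8, 6, 5, 9, 2, 7] cursor@6
After 4 (delete_current): list=[8, 5, 9, 2, 7] cursor@5
After 5 (delete_current): list=[8, 9, 2, 7] cursor@9
After 6 (delete_current): list=[8, 2, 7] cursor@2
After 7 (delete_current): list=[8, 7] cursor@7
After 8 (insert_after(53)): list=[8, 7, 53] cursor@7
After 9 (prev): list=[8, 7, 53] cursor@8
After 10 (prev): list=[8, 7, 53] cursor@8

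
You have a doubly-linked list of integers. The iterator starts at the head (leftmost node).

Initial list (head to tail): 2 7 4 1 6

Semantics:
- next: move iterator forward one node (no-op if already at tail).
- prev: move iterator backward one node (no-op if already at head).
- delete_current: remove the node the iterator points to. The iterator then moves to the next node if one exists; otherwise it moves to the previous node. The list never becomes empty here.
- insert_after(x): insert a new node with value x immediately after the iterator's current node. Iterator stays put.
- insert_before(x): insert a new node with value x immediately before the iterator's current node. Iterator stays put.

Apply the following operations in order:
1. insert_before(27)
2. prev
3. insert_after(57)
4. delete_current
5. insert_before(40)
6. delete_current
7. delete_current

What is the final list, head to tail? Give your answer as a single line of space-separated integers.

After 1 (insert_before(27)): list=[27, 2, 7, 4, 1, 6] cursor@2
After 2 (prev): list=[27, 2, 7, 4, 1, 6] cursor@27
After 3 (insert_after(57)): list=[27, 57, 2, 7, 4, 1, 6] cursor@27
After 4 (delete_current): list=[57, 2, 7, 4, 1, 6] cursor@57
After 5 (insert_before(40)): list=[40, 57, 2, 7, 4, 1, 6] cursor@57
After 6 (delete_current): list=[40, 2, 7, 4, 1, 6] cursor@2
After 7 (delete_current): list=[40, 7, 4, 1, 6] cursor@7

Answer: 40 7 4 1 6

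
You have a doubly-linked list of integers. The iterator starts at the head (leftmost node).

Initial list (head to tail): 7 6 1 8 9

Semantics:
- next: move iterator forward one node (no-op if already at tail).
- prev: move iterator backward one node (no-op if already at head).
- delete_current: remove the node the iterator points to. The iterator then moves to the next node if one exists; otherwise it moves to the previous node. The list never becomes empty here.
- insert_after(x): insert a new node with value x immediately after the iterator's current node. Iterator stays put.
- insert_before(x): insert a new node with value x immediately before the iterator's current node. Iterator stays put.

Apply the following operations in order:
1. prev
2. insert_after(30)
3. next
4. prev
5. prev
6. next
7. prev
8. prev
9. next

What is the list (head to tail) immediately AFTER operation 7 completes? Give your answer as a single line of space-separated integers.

Answer: 7 30 6 1 8 9

Derivation:
After 1 (prev): list=[7, 6, 1, 8, 9] cursor@7
After 2 (insert_after(30)): list=[7, 30, 6, 1, 8, 9] cursor@7
After 3 (next): list=[7, 30, 6, 1, 8, 9] cursor@30
After 4 (prev): list=[7, 30, 6, 1, 8, 9] cursor@7
After 5 (prev): list=[7, 30, 6, 1, 8, 9] cursor@7
After 6 (next): list=[7, 30, 6, 1, 8, 9] cursor@30
After 7 (prev): list=[7, 30, 6, 1, 8, 9] cursor@7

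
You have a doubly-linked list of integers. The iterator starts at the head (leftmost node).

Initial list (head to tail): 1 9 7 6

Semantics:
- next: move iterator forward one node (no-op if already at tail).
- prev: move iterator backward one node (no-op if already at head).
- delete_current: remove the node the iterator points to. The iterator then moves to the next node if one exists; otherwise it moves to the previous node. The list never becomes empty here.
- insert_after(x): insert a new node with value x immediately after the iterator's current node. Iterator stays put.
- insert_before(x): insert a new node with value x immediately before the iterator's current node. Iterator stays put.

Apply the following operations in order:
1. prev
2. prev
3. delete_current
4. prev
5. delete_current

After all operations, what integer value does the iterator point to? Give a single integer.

Answer: 7

Derivation:
After 1 (prev): list=[1, 9, 7, 6] cursor@1
After 2 (prev): list=[1, 9, 7, 6] cursor@1
After 3 (delete_current): list=[9, 7, 6] cursor@9
After 4 (prev): list=[9, 7, 6] cursor@9
After 5 (delete_current): list=[7, 6] cursor@7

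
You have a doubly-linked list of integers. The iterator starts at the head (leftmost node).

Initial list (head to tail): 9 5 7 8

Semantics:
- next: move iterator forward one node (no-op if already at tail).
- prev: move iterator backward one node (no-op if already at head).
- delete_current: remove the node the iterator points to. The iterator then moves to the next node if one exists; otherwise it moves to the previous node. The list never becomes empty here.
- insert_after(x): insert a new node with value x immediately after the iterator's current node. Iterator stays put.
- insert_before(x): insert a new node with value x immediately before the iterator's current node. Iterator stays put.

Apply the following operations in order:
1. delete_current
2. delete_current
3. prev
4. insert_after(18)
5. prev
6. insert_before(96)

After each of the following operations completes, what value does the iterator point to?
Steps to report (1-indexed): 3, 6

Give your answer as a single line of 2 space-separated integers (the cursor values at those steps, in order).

Answer: 7 7

Derivation:
After 1 (delete_current): list=[5, 7, 8] cursor@5
After 2 (delete_current): list=[7, 8] cursor@7
After 3 (prev): list=[7, 8] cursor@7
After 4 (insert_after(18)): list=[7, 18, 8] cursor@7
After 5 (prev): list=[7, 18, 8] cursor@7
After 6 (insert_before(96)): list=[96, 7, 18, 8] cursor@7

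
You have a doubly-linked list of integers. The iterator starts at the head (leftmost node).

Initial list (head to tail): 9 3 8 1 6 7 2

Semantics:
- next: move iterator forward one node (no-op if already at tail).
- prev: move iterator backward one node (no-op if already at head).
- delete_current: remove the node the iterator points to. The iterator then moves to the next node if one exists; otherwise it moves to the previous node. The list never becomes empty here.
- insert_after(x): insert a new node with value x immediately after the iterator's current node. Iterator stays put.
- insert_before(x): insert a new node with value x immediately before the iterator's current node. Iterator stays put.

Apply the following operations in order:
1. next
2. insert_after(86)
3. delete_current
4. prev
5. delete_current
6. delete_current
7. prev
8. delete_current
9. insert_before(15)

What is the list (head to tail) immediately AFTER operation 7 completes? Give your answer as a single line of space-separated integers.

Answer: 8 1 6 7 2

Derivation:
After 1 (next): list=[9, 3, 8, 1, 6, 7, 2] cursor@3
After 2 (insert_after(86)): list=[9, 3, 86, 8, 1, 6, 7, 2] cursor@3
After 3 (delete_current): list=[9, 86, 8, 1, 6, 7, 2] cursor@86
After 4 (prev): list=[9, 86, 8, 1, 6, 7, 2] cursor@9
After 5 (delete_current): list=[86, 8, 1, 6, 7, 2] cursor@86
After 6 (delete_current): list=[8, 1, 6, 7, 2] cursor@8
After 7 (prev): list=[8, 1, 6, 7, 2] cursor@8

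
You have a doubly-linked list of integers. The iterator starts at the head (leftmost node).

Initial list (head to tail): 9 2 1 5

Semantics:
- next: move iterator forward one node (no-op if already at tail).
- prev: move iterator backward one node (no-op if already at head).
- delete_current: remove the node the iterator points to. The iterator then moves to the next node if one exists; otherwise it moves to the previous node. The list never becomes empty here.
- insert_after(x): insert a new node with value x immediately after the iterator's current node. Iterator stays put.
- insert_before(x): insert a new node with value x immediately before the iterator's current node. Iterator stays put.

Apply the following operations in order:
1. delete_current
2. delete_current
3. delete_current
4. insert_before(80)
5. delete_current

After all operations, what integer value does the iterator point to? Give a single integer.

After 1 (delete_current): list=[2, 1, 5] cursor@2
After 2 (delete_current): list=[1, 5] cursor@1
After 3 (delete_current): list=[5] cursor@5
After 4 (insert_before(80)): list=[80, 5] cursor@5
After 5 (delete_current): list=[80] cursor@80

Answer: 80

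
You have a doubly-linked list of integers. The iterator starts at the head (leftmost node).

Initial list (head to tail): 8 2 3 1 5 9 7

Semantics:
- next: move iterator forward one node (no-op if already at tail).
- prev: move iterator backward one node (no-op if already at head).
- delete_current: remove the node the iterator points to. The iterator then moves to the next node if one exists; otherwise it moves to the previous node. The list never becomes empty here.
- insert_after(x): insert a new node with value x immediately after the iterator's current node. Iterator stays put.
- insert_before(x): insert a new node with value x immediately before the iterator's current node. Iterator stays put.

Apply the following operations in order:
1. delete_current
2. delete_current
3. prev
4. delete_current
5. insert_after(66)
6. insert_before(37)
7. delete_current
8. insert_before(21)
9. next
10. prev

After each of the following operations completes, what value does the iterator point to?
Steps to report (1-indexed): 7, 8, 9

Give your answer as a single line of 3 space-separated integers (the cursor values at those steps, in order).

After 1 (delete_current): list=[2, 3, 1, 5, 9, 7] cursor@2
After 2 (delete_current): list=[3, 1, 5, 9, 7] cursor@3
After 3 (prev): list=[3, 1, 5, 9, 7] cursor@3
After 4 (delete_current): list=[1, 5, 9, 7] cursor@1
After 5 (insert_after(66)): list=[1, 66, 5, 9, 7] cursor@1
After 6 (insert_before(37)): list=[37, 1, 66, 5, 9, 7] cursor@1
After 7 (delete_current): list=[37, 66, 5, 9, 7] cursor@66
After 8 (insert_before(21)): list=[37, 21, 66, 5, 9, 7] cursor@66
After 9 (next): list=[37, 21, 66, 5, 9, 7] cursor@5
After 10 (prev): list=[37, 21, 66, 5, 9, 7] cursor@66

Answer: 66 66 5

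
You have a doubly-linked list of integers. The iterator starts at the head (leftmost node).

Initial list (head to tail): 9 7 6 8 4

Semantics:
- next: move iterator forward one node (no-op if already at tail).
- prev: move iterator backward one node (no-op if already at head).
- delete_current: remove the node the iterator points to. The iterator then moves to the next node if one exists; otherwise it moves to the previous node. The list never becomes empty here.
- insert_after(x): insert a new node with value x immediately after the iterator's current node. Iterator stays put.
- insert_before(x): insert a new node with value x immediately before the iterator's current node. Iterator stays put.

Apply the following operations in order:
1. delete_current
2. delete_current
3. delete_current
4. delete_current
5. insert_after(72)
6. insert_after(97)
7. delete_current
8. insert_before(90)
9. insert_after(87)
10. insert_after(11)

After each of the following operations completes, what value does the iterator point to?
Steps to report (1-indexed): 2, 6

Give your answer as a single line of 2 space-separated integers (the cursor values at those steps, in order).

Answer: 6 4

Derivation:
After 1 (delete_current): list=[7, 6, 8, 4] cursor@7
After 2 (delete_current): list=[6, 8, 4] cursor@6
After 3 (delete_current): list=[8, 4] cursor@8
After 4 (delete_current): list=[4] cursor@4
After 5 (insert_after(72)): list=[4, 72] cursor@4
After 6 (insert_after(97)): list=[4, 97, 72] cursor@4
After 7 (delete_current): list=[97, 72] cursor@97
After 8 (insert_before(90)): list=[90, 97, 72] cursor@97
After 9 (insert_after(87)): list=[90, 97, 87, 72] cursor@97
After 10 (insert_after(11)): list=[90, 97, 11, 87, 72] cursor@97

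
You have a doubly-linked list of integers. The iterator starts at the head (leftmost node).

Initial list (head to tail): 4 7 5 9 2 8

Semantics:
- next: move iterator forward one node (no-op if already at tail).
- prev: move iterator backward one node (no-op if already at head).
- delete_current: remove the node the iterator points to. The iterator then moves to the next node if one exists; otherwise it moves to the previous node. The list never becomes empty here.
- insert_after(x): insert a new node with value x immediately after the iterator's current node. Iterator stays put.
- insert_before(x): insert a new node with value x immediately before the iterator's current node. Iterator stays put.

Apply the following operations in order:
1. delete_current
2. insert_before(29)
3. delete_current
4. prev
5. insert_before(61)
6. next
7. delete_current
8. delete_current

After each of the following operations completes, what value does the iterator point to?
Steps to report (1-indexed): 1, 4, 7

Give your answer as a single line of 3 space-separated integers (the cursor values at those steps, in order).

Answer: 7 29 9

Derivation:
After 1 (delete_current): list=[7, 5, 9, 2, 8] cursor@7
After 2 (insert_before(29)): list=[29, 7, 5, 9, 2, 8] cursor@7
After 3 (delete_current): list=[29, 5, 9, 2, 8] cursor@5
After 4 (prev): list=[29, 5, 9, 2, 8] cursor@29
After 5 (insert_before(61)): list=[61, 29, 5, 9, 2, 8] cursor@29
After 6 (next): list=[61, 29, 5, 9, 2, 8] cursor@5
After 7 (delete_current): list=[61, 29, 9, 2, 8] cursor@9
After 8 (delete_current): list=[61, 29, 2, 8] cursor@2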